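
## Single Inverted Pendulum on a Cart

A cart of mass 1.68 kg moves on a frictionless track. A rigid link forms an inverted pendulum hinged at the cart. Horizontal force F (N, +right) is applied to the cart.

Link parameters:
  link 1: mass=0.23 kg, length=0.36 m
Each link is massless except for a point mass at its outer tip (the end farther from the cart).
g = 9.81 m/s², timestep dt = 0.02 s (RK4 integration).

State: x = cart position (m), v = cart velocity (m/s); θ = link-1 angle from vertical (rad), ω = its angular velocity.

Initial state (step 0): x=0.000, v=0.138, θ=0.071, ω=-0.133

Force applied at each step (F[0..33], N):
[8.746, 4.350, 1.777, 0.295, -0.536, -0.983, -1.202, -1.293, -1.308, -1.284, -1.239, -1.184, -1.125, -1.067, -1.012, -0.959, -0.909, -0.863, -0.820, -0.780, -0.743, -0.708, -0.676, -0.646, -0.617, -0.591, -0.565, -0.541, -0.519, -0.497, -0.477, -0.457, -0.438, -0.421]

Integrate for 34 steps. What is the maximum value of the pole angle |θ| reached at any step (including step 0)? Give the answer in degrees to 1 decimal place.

Answer: 4.1°

Derivation:
apply F[0]=+8.746 → step 1: x=0.004, v=0.240, θ=0.066, ω=-0.379
apply F[1]=+4.350 → step 2: x=0.009, v=0.290, θ=0.057, ω=-0.484
apply F[2]=+1.777 → step 3: x=0.015, v=0.310, θ=0.047, ω=-0.510
apply F[3]=+0.295 → step 4: x=0.021, v=0.312, θ=0.037, ω=-0.494
apply F[4]=-0.536 → step 5: x=0.027, v=0.305, θ=0.028, ω=-0.456
apply F[5]=-0.983 → step 6: x=0.033, v=0.293, θ=0.019, ω=-0.409
apply F[6]=-1.202 → step 7: x=0.039, v=0.278, θ=0.011, ω=-0.360
apply F[7]=-1.293 → step 8: x=0.045, v=0.263, θ=0.005, ω=-0.312
apply F[8]=-1.308 → step 9: x=0.050, v=0.247, θ=-0.001, ω=-0.268
apply F[9]=-1.284 → step 10: x=0.054, v=0.232, θ=-0.006, ω=-0.228
apply F[10]=-1.239 → step 11: x=0.059, v=0.217, θ=-0.010, ω=-0.192
apply F[11]=-1.184 → step 12: x=0.063, v=0.203, θ=-0.014, ω=-0.160
apply F[12]=-1.125 → step 13: x=0.067, v=0.190, θ=-0.017, ω=-0.132
apply F[13]=-1.067 → step 14: x=0.071, v=0.178, θ=-0.019, ω=-0.108
apply F[14]=-1.012 → step 15: x=0.074, v=0.167, θ=-0.021, ω=-0.087
apply F[15]=-0.959 → step 16: x=0.077, v=0.156, θ=-0.022, ω=-0.069
apply F[16]=-0.909 → step 17: x=0.080, v=0.146, θ=-0.024, ω=-0.053
apply F[17]=-0.863 → step 18: x=0.083, v=0.136, θ=-0.025, ω=-0.039
apply F[18]=-0.820 → step 19: x=0.086, v=0.127, θ=-0.025, ω=-0.028
apply F[19]=-0.780 → step 20: x=0.088, v=0.118, θ=-0.026, ω=-0.018
apply F[20]=-0.743 → step 21: x=0.091, v=0.110, θ=-0.026, ω=-0.009
apply F[21]=-0.708 → step 22: x=0.093, v=0.103, θ=-0.026, ω=-0.002
apply F[22]=-0.676 → step 23: x=0.095, v=0.095, θ=-0.026, ω=0.004
apply F[23]=-0.646 → step 24: x=0.097, v=0.088, θ=-0.026, ω=0.009
apply F[24]=-0.617 → step 25: x=0.098, v=0.082, θ=-0.026, ω=0.014
apply F[25]=-0.591 → step 26: x=0.100, v=0.075, θ=-0.025, ω=0.017
apply F[26]=-0.565 → step 27: x=0.101, v=0.069, θ=-0.025, ω=0.020
apply F[27]=-0.541 → step 28: x=0.103, v=0.063, θ=-0.025, ω=0.023
apply F[28]=-0.519 → step 29: x=0.104, v=0.058, θ=-0.024, ω=0.025
apply F[29]=-0.497 → step 30: x=0.105, v=0.053, θ=-0.024, ω=0.027
apply F[30]=-0.477 → step 31: x=0.106, v=0.048, θ=-0.023, ω=0.028
apply F[31]=-0.457 → step 32: x=0.107, v=0.043, θ=-0.023, ω=0.029
apply F[32]=-0.438 → step 33: x=0.108, v=0.038, θ=-0.022, ω=0.030
apply F[33]=-0.421 → step 34: x=0.108, v=0.034, θ=-0.021, ω=0.030
Max |angle| over trajectory = 0.071 rad = 4.1°.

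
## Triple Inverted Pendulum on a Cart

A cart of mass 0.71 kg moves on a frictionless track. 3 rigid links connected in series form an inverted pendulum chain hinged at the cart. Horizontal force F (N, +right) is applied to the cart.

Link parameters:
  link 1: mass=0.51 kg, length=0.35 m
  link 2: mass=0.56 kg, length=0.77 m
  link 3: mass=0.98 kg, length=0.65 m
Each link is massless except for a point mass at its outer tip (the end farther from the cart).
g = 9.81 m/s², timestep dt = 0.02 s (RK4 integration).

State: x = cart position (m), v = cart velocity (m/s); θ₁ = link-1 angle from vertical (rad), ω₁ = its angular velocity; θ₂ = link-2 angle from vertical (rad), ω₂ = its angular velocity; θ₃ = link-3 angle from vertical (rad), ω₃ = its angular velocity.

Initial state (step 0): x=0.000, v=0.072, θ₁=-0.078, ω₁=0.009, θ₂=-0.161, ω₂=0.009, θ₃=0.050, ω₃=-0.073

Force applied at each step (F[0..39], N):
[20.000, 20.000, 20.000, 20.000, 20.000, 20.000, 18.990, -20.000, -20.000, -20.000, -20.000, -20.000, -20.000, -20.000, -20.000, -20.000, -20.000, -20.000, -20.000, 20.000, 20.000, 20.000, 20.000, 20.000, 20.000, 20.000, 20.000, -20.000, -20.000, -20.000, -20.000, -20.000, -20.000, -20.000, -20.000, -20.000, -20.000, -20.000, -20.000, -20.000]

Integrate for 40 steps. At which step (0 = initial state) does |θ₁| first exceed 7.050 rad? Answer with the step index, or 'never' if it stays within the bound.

apply F[0]=+20.000 → step 1: x=0.007, v=0.666, θ₁=-0.094, ω₁=-1.645, θ₂=-0.162, ω₂=-0.103, θ₃=0.050, ω₃=0.040
apply F[1]=+20.000 → step 2: x=0.027, v=1.254, θ₁=-0.144, ω₁=-3.345, θ₂=-0.165, ω₂=-0.159, θ₃=0.051, ω₃=0.106
apply F[2]=+20.000 → step 3: x=0.057, v=1.801, θ₁=-0.228, ω₁=-4.970, θ₂=-0.168, ω₂=-0.152, θ₃=0.053, ω₃=0.081
apply F[3]=+20.000 → step 4: x=0.098, v=2.247, θ₁=-0.340, ω₁=-6.210, θ₂=-0.171, ω₂=-0.172, θ₃=0.054, ω₃=-0.049
apply F[4]=+20.000 → step 5: x=0.146, v=2.574, θ₁=-0.472, ω₁=-6.899, θ₂=-0.176, ω₂=-0.324, θ₃=0.051, ω₃=-0.236
apply F[5]=+20.000 → step 6: x=0.200, v=2.818, θ₁=-0.614, ω₁=-7.181, θ₂=-0.185, ω₂=-0.622, θ₃=0.044, ω₃=-0.425
apply F[6]=+18.990 → step 7: x=0.259, v=2.999, θ₁=-0.758, ω₁=-7.244, θ₂=-0.201, ω₂=-1.014, θ₃=0.034, ω₃=-0.590
apply F[7]=-20.000 → step 8: x=0.314, v=2.545, θ₁=-0.900, ω₁=-6.964, θ₂=-0.220, ω₂=-0.877, θ₃=0.023, ω₃=-0.553
apply F[8]=-20.000 → step 9: x=0.360, v=2.108, θ₁=-1.038, ω₁=-6.925, θ₂=-0.236, ω₂=-0.708, θ₃=0.012, ω₃=-0.517
apply F[9]=-20.000 → step 10: x=0.398, v=1.669, θ₁=-1.178, ω₁=-7.055, θ₂=-0.248, ω₂=-0.530, θ₃=0.002, ω₃=-0.487
apply F[10]=-20.000 → step 11: x=0.427, v=1.217, θ₁=-1.321, ω₁=-7.327, θ₂=-0.257, ω₂=-0.363, θ₃=-0.007, ω₃=-0.465
apply F[11]=-20.000 → step 12: x=0.447, v=0.741, θ₁=-1.472, ω₁=-7.735, θ₂=-0.263, ω₂=-0.225, θ₃=-0.017, ω₃=-0.453
apply F[12]=-20.000 → step 13: x=0.457, v=0.228, θ₁=-1.632, ω₁=-8.304, θ₂=-0.267, ω₂=-0.138, θ₃=-0.026, ω₃=-0.448
apply F[13]=-20.000 → step 14: x=0.456, v=-0.335, θ₁=-1.805, ω₁=-9.094, θ₂=-0.269, ω₂=-0.138, θ₃=-0.035, ω₃=-0.448
apply F[14]=-20.000 → step 15: x=0.443, v=-0.973, θ₁=-1.998, ω₁=-10.229, θ₂=-0.273, ω₂=-0.281, θ₃=-0.044, ω₃=-0.447
apply F[15]=-20.000 → step 16: x=0.416, v=-1.732, θ₁=-2.219, ω₁=-11.984, θ₂=-0.282, ω₂=-0.691, θ₃=-0.052, ω₃=-0.428
apply F[16]=-20.000 → step 17: x=0.372, v=-2.713, θ₁=-2.486, ω₁=-15.048, θ₂=-0.304, ω₂=-1.685, θ₃=-0.060, ω₃=-0.335
apply F[17]=-20.000 → step 18: x=0.305, v=-4.107, θ₁=-2.842, ω₁=-21.405, θ₂=-0.360, ω₂=-4.398, θ₃=-0.064, ω₃=0.155
apply F[18]=-20.000 → step 19: x=0.210, v=-4.750, θ₁=-3.372, ω₁=-30.229, θ₂=-0.514, ω₂=-11.466, θ₃=-0.038, ω₃=3.107
apply F[19]=+20.000 → step 20: x=0.143, v=-2.075, θ₁=-3.926, ω₁=-24.755, θ₂=-0.776, ω₂=-13.604, θ₃=0.052, ω₃=5.067
apply F[20]=+20.000 → step 21: x=0.119, v=-0.393, θ₁=-4.387, ω₁=-21.938, θ₂=-1.043, ω₂=-12.991, θ₃=0.148, ω₃=4.403
apply F[21]=+20.000 → step 22: x=0.126, v=1.021, θ₁=-4.819, ω₁=-21.526, θ₂=-1.296, ω₂=-12.275, θ₃=0.226, ω₃=3.433
apply F[22]=+20.000 → step 23: x=0.161, v=2.590, θ₁=-5.261, ω₁=-23.006, θ₂=-1.532, ω₂=-11.286, θ₃=0.288, ω₃=2.825
apply F[23]=+20.000 → step 24: x=0.232, v=4.560, θ₁=-5.750, ω₁=-25.959, θ₂=-1.736, ω₂=-8.590, θ₃=0.346, ω₃=3.210
apply F[24]=+20.000 → step 25: x=0.341, v=6.013, θ₁=-6.286, ω₁=-27.085, θ₂=-1.851, ω₂=-2.505, θ₃=0.422, ω₃=4.421
apply F[25]=+20.000 → step 26: x=0.460, v=5.714, θ₁=-6.818, ω₁=-26.196, θ₂=-1.836, ω₂=3.713, θ₃=0.515, ω₃=4.528
apply F[26]=+20.000 → step 27: x=0.560, v=3.915, θ₁=-7.350, ω₁=-27.360, θ₂=-1.716, ω₂=7.983, θ₃=0.591, ω₃=2.642
apply F[27]=-20.000 → step 28: x=0.601, v=0.071, θ₁=-7.904, ω₁=-28.048, θ₂=-1.544, ω₂=8.476, θ₃=0.609, ω₃=-1.001
apply F[28]=-20.000 → step 29: x=0.564, v=-3.641, θ₁=-8.470, ω₁=-28.827, θ₂=-1.403, ω₂=5.200, θ₃=0.552, ω₃=-4.418
apply F[29]=-20.000 → step 30: x=0.461, v=-6.497, θ₁=-9.077, ω₁=-32.387, θ₂=-1.355, ω₂=-1.093, θ₃=0.444, ω₃=-6.082
apply F[30]=-20.000 → step 31: x=0.319, v=-7.042, θ₁=-9.763, ω₁=-35.074, θ₂=-1.476, ω₂=-11.214, θ₃=0.325, ω₃=-5.506
apply F[31]=-20.000 → step 32: x=0.199, v=-4.870, θ₁=-10.424, ω₁=-30.413, θ₂=-1.775, ω₂=-17.765, θ₃=0.221, ω₃=-5.311
apply F[32]=-20.000 → step 33: x=0.117, v=-3.594, θ₁=-10.980, ω₁=-25.246, θ₂=-2.160, ω₂=-20.339, θ₃=0.095, ω₃=-7.619
apply F[33]=-20.000 → step 34: x=0.046, v=-3.745, θ₁=-11.426, ω₁=-18.844, θ₂=-2.580, ω₂=-21.456, θ₃=-0.091, ω₃=-11.083
apply F[34]=-20.000 → step 35: x=-0.041, v=-5.075, θ₁=-11.705, ω₁=-8.389, θ₂=-3.008, ω₂=-21.054, θ₃=-0.348, ω₃=-14.525
apply F[35]=-20.000 → step 36: x=-0.157, v=-6.403, θ₁=-11.755, ω₁=2.890, θ₂=-3.414, ω₂=-19.593, θ₃=-0.664, ω₃=-16.755
apply F[36]=-20.000 → step 37: x=-0.292, v=-6.920, θ₁=-11.613, ω₁=10.912, θ₂=-3.799, ω₂=-19.141, θ₃=-1.012, ω₃=-17.984
apply F[37]=-20.000 → step 38: x=-0.427, v=-6.237, θ₁=-11.324, ω₁=18.216, θ₂=-4.194, ω₂=-20.815, θ₃=-1.384, ω₃=-19.376
apply F[38]=-20.000 → step 39: x=-0.520, v=-2.384, θ₁=-10.880, ω₁=24.948, θ₂=-4.644, ω₂=-23.676, θ₃=-1.799, ω₃=-22.502
apply F[39]=-20.000 → step 40: x=-0.526, v=1.079, θ₁=-10.409, ω₁=21.582, θ₂=-5.087, ω₂=-19.766, θ₃=-2.278, ω₃=-24.954
|θ₁| = 7.350 > 7.050 first at step 27.

Answer: 27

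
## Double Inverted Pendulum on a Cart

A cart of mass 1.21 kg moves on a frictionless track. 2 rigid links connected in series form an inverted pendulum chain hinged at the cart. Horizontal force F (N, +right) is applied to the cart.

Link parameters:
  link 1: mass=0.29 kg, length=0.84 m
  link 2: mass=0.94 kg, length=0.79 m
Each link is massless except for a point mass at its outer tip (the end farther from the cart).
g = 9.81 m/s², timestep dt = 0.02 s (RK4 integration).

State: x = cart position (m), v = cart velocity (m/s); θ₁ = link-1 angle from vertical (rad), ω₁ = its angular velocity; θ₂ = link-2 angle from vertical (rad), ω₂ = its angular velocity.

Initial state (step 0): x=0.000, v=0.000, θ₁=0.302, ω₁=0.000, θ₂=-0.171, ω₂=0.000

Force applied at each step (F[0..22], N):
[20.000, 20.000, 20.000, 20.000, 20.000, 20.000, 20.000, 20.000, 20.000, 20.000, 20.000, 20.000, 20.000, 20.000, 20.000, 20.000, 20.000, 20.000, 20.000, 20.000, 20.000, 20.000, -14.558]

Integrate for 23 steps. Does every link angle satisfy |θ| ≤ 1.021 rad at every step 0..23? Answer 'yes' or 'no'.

Answer: no

Derivation:
apply F[0]=+20.000 → step 1: x=0.003, v=0.282, θ₁=0.302, ω₁=0.002, θ₂=-0.175, ω₂=-0.396
apply F[1]=+20.000 → step 2: x=0.011, v=0.565, θ₁=0.302, ω₁=-0.003, θ₂=-0.187, ω₂=-0.788
apply F[2]=+20.000 → step 3: x=0.025, v=0.850, θ₁=0.302, ω₁=-0.020, θ₂=-0.206, ω₂=-1.174
apply F[3]=+20.000 → step 4: x=0.045, v=1.138, θ₁=0.301, ω₁=-0.058, θ₂=-0.234, ω₂=-1.550
apply F[4]=+20.000 → step 5: x=0.071, v=1.430, θ₁=0.299, ω₁=-0.122, θ₂=-0.268, ω₂=-1.911
apply F[5]=+20.000 → step 6: x=0.103, v=1.726, θ₁=0.296, ω₁=-0.220, θ₂=-0.310, ω₂=-2.254
apply F[6]=+20.000 → step 7: x=0.140, v=2.026, θ₁=0.290, ω₁=-0.357, θ₂=-0.358, ω₂=-2.576
apply F[7]=+20.000 → step 8: x=0.184, v=2.331, θ₁=0.281, ω₁=-0.538, θ₂=-0.413, ω₂=-2.873
apply F[8]=+20.000 → step 9: x=0.233, v=2.641, θ₁=0.268, ω₁=-0.769, θ₂=-0.473, ω₂=-3.143
apply F[9]=+20.000 → step 10: x=0.289, v=2.955, θ₁=0.250, ω₁=-1.053, θ₂=-0.538, ω₂=-3.381
apply F[10]=+20.000 → step 11: x=0.352, v=3.273, θ₁=0.226, ω₁=-1.393, θ₂=-0.608, ω₂=-3.582
apply F[11]=+20.000 → step 12: x=0.420, v=3.595, θ₁=0.194, ω₁=-1.791, θ₂=-0.681, ω₂=-3.739
apply F[12]=+20.000 → step 13: x=0.495, v=3.921, θ₁=0.154, ω₁=-2.248, θ₂=-0.757, ω₂=-3.841
apply F[13]=+20.000 → step 14: x=0.577, v=4.251, θ₁=0.104, ω₁=-2.764, θ₂=-0.835, ω₂=-3.874
apply F[14]=+20.000 → step 15: x=0.665, v=4.582, θ₁=0.043, ω₁=-3.337, θ₂=-0.912, ω₂=-3.817
apply F[15]=+20.000 → step 16: x=0.760, v=4.913, θ₁=-0.030, ω₁=-3.964, θ₂=-0.986, ω₂=-3.647
apply F[16]=+20.000 → step 17: x=0.862, v=5.238, θ₁=-0.116, ω₁=-4.641, θ₂=-1.057, ω₂=-3.335
apply F[17]=+20.000 → step 18: x=0.970, v=5.549, θ₁=-0.216, ω₁=-5.367, θ₂=-1.119, ω₂=-2.848
apply F[18]=+20.000 → step 19: x=1.084, v=5.833, θ₁=-0.331, ω₁=-6.149, θ₂=-1.169, ω₂=-2.148
apply F[19]=+20.000 → step 20: x=1.203, v=6.064, θ₁=-0.462, ω₁=-7.006, θ₂=-1.203, ω₂=-1.196
apply F[20]=+20.000 → step 21: x=1.326, v=6.199, θ₁=-0.612, ω₁=-7.969, θ₂=-1.215, ω₂=0.053
apply F[21]=+20.000 → step 22: x=1.450, v=6.146, θ₁=-0.782, ω₁=-9.032, θ₂=-1.199, ω₂=1.577
apply F[22]=-14.558 → step 23: x=1.566, v=5.425, θ₁=-0.966, ω₁=-9.349, θ₂=-1.157, ω₂=2.556
Max |angle| over trajectory = 1.215 rad; bound = 1.021 → exceeded.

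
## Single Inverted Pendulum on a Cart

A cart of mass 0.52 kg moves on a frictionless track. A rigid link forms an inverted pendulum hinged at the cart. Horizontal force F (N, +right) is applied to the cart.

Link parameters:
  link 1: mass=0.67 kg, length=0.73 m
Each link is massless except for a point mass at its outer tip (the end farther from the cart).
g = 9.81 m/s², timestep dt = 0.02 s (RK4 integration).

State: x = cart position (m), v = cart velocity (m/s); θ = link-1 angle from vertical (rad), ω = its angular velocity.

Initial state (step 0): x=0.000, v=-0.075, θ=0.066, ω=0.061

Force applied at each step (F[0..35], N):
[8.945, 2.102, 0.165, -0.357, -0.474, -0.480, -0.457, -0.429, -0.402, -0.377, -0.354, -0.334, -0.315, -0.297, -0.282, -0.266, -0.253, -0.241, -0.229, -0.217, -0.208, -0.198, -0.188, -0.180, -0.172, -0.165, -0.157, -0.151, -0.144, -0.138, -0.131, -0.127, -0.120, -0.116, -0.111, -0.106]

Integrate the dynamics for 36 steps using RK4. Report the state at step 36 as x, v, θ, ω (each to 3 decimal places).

apply F[0]=+8.945 → step 1: x=0.002, v=0.251, θ=0.063, ω=-0.367
apply F[1]=+2.102 → step 2: x=0.007, v=0.317, θ=0.055, ω=-0.441
apply F[2]=+0.165 → step 3: x=0.014, v=0.311, θ=0.046, ω=-0.419
apply F[3]=-0.357 → step 4: x=0.020, v=0.286, θ=0.038, ω=-0.375
apply F[4]=-0.474 → step 5: x=0.025, v=0.259, θ=0.031, ω=-0.328
apply F[5]=-0.480 → step 6: x=0.030, v=0.234, θ=0.025, ω=-0.286
apply F[6]=-0.457 → step 7: x=0.034, v=0.211, θ=0.020, ω=-0.248
apply F[7]=-0.429 → step 8: x=0.038, v=0.190, θ=0.015, ω=-0.215
apply F[8]=-0.402 → step 9: x=0.042, v=0.171, θ=0.011, ω=-0.185
apply F[9]=-0.377 → step 10: x=0.045, v=0.154, θ=0.008, ω=-0.160
apply F[10]=-0.354 → step 11: x=0.048, v=0.139, θ=0.005, ω=-0.137
apply F[11]=-0.334 → step 12: x=0.051, v=0.125, θ=0.002, ω=-0.118
apply F[12]=-0.315 → step 13: x=0.053, v=0.113, θ=0.000, ω=-0.100
apply F[13]=-0.297 → step 14: x=0.055, v=0.102, θ=-0.002, ω=-0.085
apply F[14]=-0.282 → step 15: x=0.057, v=0.091, θ=-0.003, ω=-0.072
apply F[15]=-0.266 → step 16: x=0.059, v=0.082, θ=-0.005, ω=-0.060
apply F[16]=-0.253 → step 17: x=0.061, v=0.074, θ=-0.006, ω=-0.050
apply F[17]=-0.241 → step 18: x=0.062, v=0.066, θ=-0.007, ω=-0.041
apply F[18]=-0.229 → step 19: x=0.063, v=0.059, θ=-0.007, ω=-0.034
apply F[19]=-0.217 → step 20: x=0.064, v=0.053, θ=-0.008, ω=-0.027
apply F[20]=-0.208 → step 21: x=0.065, v=0.047, θ=-0.008, ω=-0.021
apply F[21]=-0.198 → step 22: x=0.066, v=0.041, θ=-0.009, ω=-0.016
apply F[22]=-0.188 → step 23: x=0.067, v=0.036, θ=-0.009, ω=-0.012
apply F[23]=-0.180 → step 24: x=0.068, v=0.032, θ=-0.009, ω=-0.008
apply F[24]=-0.172 → step 25: x=0.068, v=0.028, θ=-0.009, ω=-0.005
apply F[25]=-0.165 → step 26: x=0.069, v=0.024, θ=-0.010, ω=-0.002
apply F[26]=-0.157 → step 27: x=0.069, v=0.020, θ=-0.010, ω=0.001
apply F[27]=-0.151 → step 28: x=0.070, v=0.017, θ=-0.009, ω=0.003
apply F[28]=-0.144 → step 29: x=0.070, v=0.013, θ=-0.009, ω=0.005
apply F[29]=-0.138 → step 30: x=0.070, v=0.010, θ=-0.009, ω=0.006
apply F[30]=-0.131 → step 31: x=0.070, v=0.008, θ=-0.009, ω=0.007
apply F[31]=-0.127 → step 32: x=0.071, v=0.005, θ=-0.009, ω=0.008
apply F[32]=-0.120 → step 33: x=0.071, v=0.003, θ=-0.009, ω=0.009
apply F[33]=-0.116 → step 34: x=0.071, v=0.001, θ=-0.009, ω=0.010
apply F[34]=-0.111 → step 35: x=0.071, v=-0.002, θ=-0.008, ω=0.011
apply F[35]=-0.106 → step 36: x=0.071, v=-0.004, θ=-0.008, ω=0.011

Answer: x=0.071, v=-0.004, θ=-0.008, ω=0.011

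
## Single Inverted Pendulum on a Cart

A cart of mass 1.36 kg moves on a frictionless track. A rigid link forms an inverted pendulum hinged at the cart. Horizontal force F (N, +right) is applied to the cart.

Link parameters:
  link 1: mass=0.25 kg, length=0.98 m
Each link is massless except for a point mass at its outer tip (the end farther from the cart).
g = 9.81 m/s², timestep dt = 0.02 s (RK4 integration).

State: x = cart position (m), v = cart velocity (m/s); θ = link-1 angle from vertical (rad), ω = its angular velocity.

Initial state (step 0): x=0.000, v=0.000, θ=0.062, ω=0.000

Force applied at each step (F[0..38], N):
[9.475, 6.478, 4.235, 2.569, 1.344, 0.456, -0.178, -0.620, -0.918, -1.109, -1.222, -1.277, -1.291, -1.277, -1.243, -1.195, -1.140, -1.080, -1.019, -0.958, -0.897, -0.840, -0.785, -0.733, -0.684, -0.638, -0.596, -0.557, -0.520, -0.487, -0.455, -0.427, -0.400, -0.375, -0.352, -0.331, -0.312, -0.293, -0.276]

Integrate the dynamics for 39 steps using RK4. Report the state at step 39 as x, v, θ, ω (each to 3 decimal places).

apply F[0]=+9.475 → step 1: x=0.001, v=0.137, θ=0.061, ω=-0.127
apply F[1]=+6.478 → step 2: x=0.005, v=0.230, θ=0.057, ω=-0.210
apply F[2]=+4.235 → step 3: x=0.010, v=0.290, θ=0.053, ω=-0.261
apply F[3]=+2.569 → step 4: x=0.016, v=0.326, θ=0.047, ω=-0.287
apply F[4]=+1.344 → step 5: x=0.023, v=0.345, θ=0.041, ω=-0.297
apply F[5]=+0.456 → step 6: x=0.030, v=0.350, θ=0.035, ω=-0.295
apply F[6]=-0.178 → step 7: x=0.037, v=0.346, θ=0.030, ω=-0.284
apply F[7]=-0.620 → step 8: x=0.044, v=0.336, θ=0.024, ω=-0.269
apply F[8]=-0.918 → step 9: x=0.050, v=0.322, θ=0.019, ω=-0.250
apply F[9]=-1.109 → step 10: x=0.057, v=0.305, θ=0.014, ω=-0.229
apply F[10]=-1.222 → step 11: x=0.063, v=0.286, θ=0.010, ω=-0.208
apply F[11]=-1.277 → step 12: x=0.068, v=0.267, θ=0.006, ω=-0.187
apply F[12]=-1.291 → step 13: x=0.073, v=0.248, θ=0.002, ω=-0.167
apply F[13]=-1.277 → step 14: x=0.078, v=0.229, θ=-0.001, ω=-0.147
apply F[14]=-1.243 → step 15: x=0.082, v=0.211, θ=-0.004, ω=-0.129
apply F[15]=-1.195 → step 16: x=0.087, v=0.194, θ=-0.006, ω=-0.113
apply F[16]=-1.140 → step 17: x=0.090, v=0.177, θ=-0.008, ω=-0.097
apply F[17]=-1.080 → step 18: x=0.094, v=0.162, θ=-0.010, ω=-0.083
apply F[18]=-1.019 → step 19: x=0.097, v=0.147, θ=-0.011, ω=-0.070
apply F[19]=-0.958 → step 20: x=0.100, v=0.134, θ=-0.013, ω=-0.059
apply F[20]=-0.897 → step 21: x=0.102, v=0.121, θ=-0.014, ω=-0.049
apply F[21]=-0.840 → step 22: x=0.104, v=0.109, θ=-0.015, ω=-0.039
apply F[22]=-0.785 → step 23: x=0.106, v=0.098, θ=-0.015, ω=-0.031
apply F[23]=-0.733 → step 24: x=0.108, v=0.088, θ=-0.016, ω=-0.024
apply F[24]=-0.684 → step 25: x=0.110, v=0.078, θ=-0.016, ω=-0.018
apply F[25]=-0.638 → step 26: x=0.111, v=0.070, θ=-0.017, ω=-0.012
apply F[26]=-0.596 → step 27: x=0.113, v=0.061, θ=-0.017, ω=-0.007
apply F[27]=-0.557 → step 28: x=0.114, v=0.054, θ=-0.017, ω=-0.003
apply F[28]=-0.520 → step 29: x=0.115, v=0.047, θ=-0.017, ω=0.001
apply F[29]=-0.487 → step 30: x=0.116, v=0.040, θ=-0.017, ω=0.004
apply F[30]=-0.455 → step 31: x=0.117, v=0.034, θ=-0.017, ω=0.007
apply F[31]=-0.427 → step 32: x=0.117, v=0.028, θ=-0.017, ω=0.010
apply F[32]=-0.400 → step 33: x=0.118, v=0.023, θ=-0.016, ω=0.012
apply F[33]=-0.375 → step 34: x=0.118, v=0.018, θ=-0.016, ω=0.014
apply F[34]=-0.352 → step 35: x=0.118, v=0.014, θ=-0.016, ω=0.015
apply F[35]=-0.331 → step 36: x=0.119, v=0.009, θ=-0.016, ω=0.016
apply F[36]=-0.312 → step 37: x=0.119, v=0.005, θ=-0.015, ω=0.017
apply F[37]=-0.293 → step 38: x=0.119, v=0.002, θ=-0.015, ω=0.018
apply F[38]=-0.276 → step 39: x=0.119, v=-0.002, θ=-0.015, ω=0.019

Answer: x=0.119, v=-0.002, θ=-0.015, ω=0.019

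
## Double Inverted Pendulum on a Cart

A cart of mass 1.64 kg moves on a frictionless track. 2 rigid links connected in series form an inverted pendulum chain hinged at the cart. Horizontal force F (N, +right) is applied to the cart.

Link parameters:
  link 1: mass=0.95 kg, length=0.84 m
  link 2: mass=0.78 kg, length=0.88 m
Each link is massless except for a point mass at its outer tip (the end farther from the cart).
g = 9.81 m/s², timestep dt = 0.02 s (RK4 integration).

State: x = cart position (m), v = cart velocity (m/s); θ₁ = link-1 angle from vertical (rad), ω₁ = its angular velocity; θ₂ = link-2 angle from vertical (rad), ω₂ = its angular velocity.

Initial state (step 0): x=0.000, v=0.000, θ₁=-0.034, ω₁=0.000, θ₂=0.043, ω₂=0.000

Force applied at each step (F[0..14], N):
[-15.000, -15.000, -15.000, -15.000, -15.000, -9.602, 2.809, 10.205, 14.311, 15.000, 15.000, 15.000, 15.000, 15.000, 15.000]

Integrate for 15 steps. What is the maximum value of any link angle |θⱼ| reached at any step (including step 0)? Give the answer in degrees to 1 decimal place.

Answer: 8.3°

Derivation:
apply F[0]=-15.000 → step 1: x=-0.002, v=-0.176, θ₁=-0.032, ω₁=0.186, θ₂=0.043, ω₂=0.032
apply F[1]=-15.000 → step 2: x=-0.007, v=-0.353, θ₁=-0.027, ω₁=0.376, θ₂=0.044, ω₂=0.062
apply F[2]=-15.000 → step 3: x=-0.016, v=-0.531, θ₁=-0.017, ω₁=0.570, θ₂=0.046, ω₂=0.089
apply F[3]=-15.000 → step 4: x=-0.028, v=-0.712, θ₁=-0.004, ω₁=0.772, θ₂=0.048, ω₂=0.112
apply F[4]=-15.000 → step 5: x=-0.044, v=-0.896, θ₁=0.014, ω₁=0.984, θ₂=0.050, ω₂=0.128
apply F[5]=-9.602 → step 6: x=-0.063, v=-1.017, θ₁=0.035, ω₁=1.130, θ₂=0.053, ω₂=0.138
apply F[6]=+2.809 → step 7: x=-0.084, v=-0.991, θ₁=0.057, ω₁=1.109, θ₂=0.056, ω₂=0.141
apply F[7]=+10.205 → step 8: x=-0.102, v=-0.880, θ₁=0.078, ω₁=0.994, θ₂=0.058, ω₂=0.137
apply F[8]=+14.311 → step 9: x=-0.118, v=-0.724, θ₁=0.097, ω₁=0.835, θ₂=0.061, ω₂=0.126
apply F[9]=+15.000 → step 10: x=-0.131, v=-0.563, θ₁=0.112, ω₁=0.677, θ₂=0.063, ω₂=0.108
apply F[10]=+15.000 → step 11: x=-0.141, v=-0.406, θ₁=0.124, ω₁=0.529, θ₂=0.065, ω₂=0.085
apply F[11]=+15.000 → step 12: x=-0.147, v=-0.251, θ₁=0.133, ω₁=0.390, θ₂=0.067, ω₂=0.058
apply F[12]=+15.000 → step 13: x=-0.151, v=-0.099, θ₁=0.139, ω₁=0.256, θ₂=0.068, ω₂=0.028
apply F[13]=+15.000 → step 14: x=-0.151, v=0.052, θ₁=0.143, ω₁=0.126, θ₂=0.068, ω₂=-0.005
apply F[14]=+15.000 → step 15: x=-0.149, v=0.203, θ₁=0.144, ω₁=-0.002, θ₂=0.068, ω₂=-0.039
Max |angle| over trajectory = 0.144 rad = 8.3°.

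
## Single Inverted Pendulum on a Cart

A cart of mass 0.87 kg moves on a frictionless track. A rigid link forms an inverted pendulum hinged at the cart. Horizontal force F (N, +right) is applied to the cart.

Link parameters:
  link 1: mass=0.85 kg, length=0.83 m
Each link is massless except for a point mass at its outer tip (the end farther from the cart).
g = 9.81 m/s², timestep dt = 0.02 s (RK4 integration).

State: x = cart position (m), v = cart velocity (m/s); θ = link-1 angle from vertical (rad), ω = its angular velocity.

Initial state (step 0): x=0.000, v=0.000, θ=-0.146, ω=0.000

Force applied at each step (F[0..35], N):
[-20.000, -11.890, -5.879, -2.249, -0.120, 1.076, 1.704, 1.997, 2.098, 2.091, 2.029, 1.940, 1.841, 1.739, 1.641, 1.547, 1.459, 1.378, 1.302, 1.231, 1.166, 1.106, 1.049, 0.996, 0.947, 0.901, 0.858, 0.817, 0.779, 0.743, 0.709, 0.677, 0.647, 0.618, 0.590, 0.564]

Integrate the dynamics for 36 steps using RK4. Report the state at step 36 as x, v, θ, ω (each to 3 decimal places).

apply F[0]=-20.000 → step 1: x=-0.004, v=-0.424, θ=-0.141, ω=0.472
apply F[1]=-11.890 → step 2: x=-0.015, v=-0.668, θ=-0.129, ω=0.731
apply F[2]=-5.879 → step 3: x=-0.030, v=-0.780, θ=-0.114, ω=0.836
apply F[3]=-2.249 → step 4: x=-0.046, v=-0.812, θ=-0.097, ω=0.850
apply F[4]=-0.120 → step 5: x=-0.062, v=-0.799, θ=-0.080, ω=0.813
apply F[5]=+1.076 → step 6: x=-0.077, v=-0.762, θ=-0.065, ω=0.751
apply F[6]=+1.704 → step 7: x=-0.092, v=-0.712, θ=-0.050, ω=0.678
apply F[7]=+1.997 → step 8: x=-0.106, v=-0.658, θ=-0.037, ω=0.603
apply F[8]=+2.098 → step 9: x=-0.118, v=-0.604, θ=-0.026, ω=0.530
apply F[9]=+2.091 → step 10: x=-0.130, v=-0.552, θ=-0.016, ω=0.463
apply F[10]=+2.029 → step 11: x=-0.140, v=-0.503, θ=-0.008, ω=0.401
apply F[11]=+1.940 → step 12: x=-0.150, v=-0.458, θ=-0.000, ω=0.346
apply F[12]=+1.841 → step 13: x=-0.159, v=-0.416, θ=0.006, ω=0.296
apply F[13]=+1.739 → step 14: x=-0.167, v=-0.378, θ=0.012, ω=0.252
apply F[14]=+1.641 → step 15: x=-0.174, v=-0.343, θ=0.016, ω=0.213
apply F[15]=+1.547 → step 16: x=-0.180, v=-0.311, θ=0.020, ω=0.179
apply F[16]=+1.459 → step 17: x=-0.186, v=-0.282, θ=0.024, ω=0.149
apply F[17]=+1.378 → step 18: x=-0.192, v=-0.255, θ=0.026, ω=0.123
apply F[18]=+1.302 → step 19: x=-0.197, v=-0.230, θ=0.029, ω=0.100
apply F[19]=+1.231 → step 20: x=-0.201, v=-0.208, θ=0.030, ω=0.079
apply F[20]=+1.166 → step 21: x=-0.205, v=-0.187, θ=0.032, ω=0.062
apply F[21]=+1.106 → step 22: x=-0.208, v=-0.168, θ=0.033, ω=0.046
apply F[22]=+1.049 → step 23: x=-0.212, v=-0.150, θ=0.034, ω=0.033
apply F[23]=+0.996 → step 24: x=-0.215, v=-0.134, θ=0.034, ω=0.021
apply F[24]=+0.947 → step 25: x=-0.217, v=-0.118, θ=0.034, ω=0.011
apply F[25]=+0.901 → step 26: x=-0.219, v=-0.104, θ=0.035, ω=0.002
apply F[26]=+0.858 → step 27: x=-0.221, v=-0.091, θ=0.035, ω=-0.006
apply F[27]=+0.817 → step 28: x=-0.223, v=-0.079, θ=0.034, ω=-0.012
apply F[28]=+0.779 → step 29: x=-0.224, v=-0.068, θ=0.034, ω=-0.018
apply F[29]=+0.743 → step 30: x=-0.226, v=-0.057, θ=0.034, ω=-0.022
apply F[30]=+0.709 → step 31: x=-0.227, v=-0.047, θ=0.033, ω=-0.026
apply F[31]=+0.677 → step 32: x=-0.228, v=-0.038, θ=0.033, ω=-0.030
apply F[32]=+0.647 → step 33: x=-0.228, v=-0.029, θ=0.032, ω=-0.033
apply F[33]=+0.618 → step 34: x=-0.229, v=-0.021, θ=0.031, ω=-0.035
apply F[34]=+0.590 → step 35: x=-0.229, v=-0.014, θ=0.031, ω=-0.037
apply F[35]=+0.564 → step 36: x=-0.229, v=-0.006, θ=0.030, ω=-0.038

Answer: x=-0.229, v=-0.006, θ=0.030, ω=-0.038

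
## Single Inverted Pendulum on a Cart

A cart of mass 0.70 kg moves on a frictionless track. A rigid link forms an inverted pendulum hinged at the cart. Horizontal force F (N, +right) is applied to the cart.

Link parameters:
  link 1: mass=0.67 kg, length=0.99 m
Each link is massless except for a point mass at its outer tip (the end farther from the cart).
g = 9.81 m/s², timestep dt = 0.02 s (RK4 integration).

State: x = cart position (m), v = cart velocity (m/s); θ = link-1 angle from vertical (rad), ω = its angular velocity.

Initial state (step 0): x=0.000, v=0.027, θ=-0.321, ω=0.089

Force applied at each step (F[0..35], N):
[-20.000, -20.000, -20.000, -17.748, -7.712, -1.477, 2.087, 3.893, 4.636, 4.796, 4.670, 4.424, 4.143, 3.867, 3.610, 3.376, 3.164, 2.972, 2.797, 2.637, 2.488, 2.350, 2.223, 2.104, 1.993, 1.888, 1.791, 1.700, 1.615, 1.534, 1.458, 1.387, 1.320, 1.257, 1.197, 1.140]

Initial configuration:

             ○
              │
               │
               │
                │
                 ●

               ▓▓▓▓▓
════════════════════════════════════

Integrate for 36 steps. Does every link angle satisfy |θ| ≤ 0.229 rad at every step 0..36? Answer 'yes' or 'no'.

apply F[0]=-20.000 → step 1: x=-0.004, v=-0.445, θ=-0.315, ω=0.479
apply F[1]=-20.000 → step 2: x=-0.018, v=-0.922, θ=-0.302, ω=0.878
apply F[2]=-20.000 → step 3: x=-0.041, v=-1.410, θ=-0.280, ω=1.293
apply F[3]=-17.748 → step 4: x=-0.074, v=-1.851, θ=-0.250, ω=1.671
apply F[4]=-7.712 → step 5: x=-0.113, v=-2.033, θ=-0.216, ω=1.804
apply F[5]=-1.477 → step 6: x=-0.153, v=-2.050, θ=-0.180, ω=1.782
apply F[6]=+2.087 → step 7: x=-0.194, v=-1.972, θ=-0.145, ω=1.672
apply F[7]=+3.893 → step 8: x=-0.232, v=-1.845, θ=-0.113, ω=1.519
apply F[8]=+4.636 → step 9: x=-0.267, v=-1.699, θ=-0.085, ω=1.353
apply F[9]=+4.796 → step 10: x=-0.300, v=-1.552, θ=-0.059, ω=1.191
apply F[10]=+4.670 → step 11: x=-0.329, v=-1.411, θ=-0.037, ω=1.039
apply F[11]=+4.424 → step 12: x=-0.356, v=-1.280, θ=-0.018, ω=0.901
apply F[12]=+4.143 → step 13: x=-0.381, v=-1.160, θ=-0.001, ω=0.778
apply F[13]=+3.867 → step 14: x=-0.403, v=-1.051, θ=0.014, ω=0.669
apply F[14]=+3.610 → step 15: x=-0.423, v=-0.951, θ=0.026, ω=0.573
apply F[15]=+3.376 → step 16: x=-0.441, v=-0.860, θ=0.037, ω=0.487
apply F[16]=+3.164 → step 17: x=-0.457, v=-0.778, θ=0.046, ω=0.412
apply F[17]=+2.972 → step 18: x=-0.472, v=-0.702, θ=0.053, ω=0.346
apply F[18]=+2.797 → step 19: x=-0.485, v=-0.633, θ=0.059, ω=0.287
apply F[19]=+2.637 → step 20: x=-0.497, v=-0.569, θ=0.065, ω=0.235
apply F[20]=+2.488 → step 21: x=-0.508, v=-0.511, θ=0.069, ω=0.190
apply F[21]=+2.350 → step 22: x=-0.518, v=-0.457, θ=0.072, ω=0.150
apply F[22]=+2.223 → step 23: x=-0.527, v=-0.408, θ=0.075, ω=0.114
apply F[23]=+2.104 → step 24: x=-0.534, v=-0.362, θ=0.077, ω=0.084
apply F[24]=+1.993 → step 25: x=-0.541, v=-0.320, θ=0.078, ω=0.056
apply F[25]=+1.888 → step 26: x=-0.547, v=-0.281, θ=0.079, ω=0.033
apply F[26]=+1.791 → step 27: x=-0.552, v=-0.245, θ=0.080, ω=0.012
apply F[27]=+1.700 → step 28: x=-0.557, v=-0.212, θ=0.080, ω=-0.006
apply F[28]=+1.615 → step 29: x=-0.561, v=-0.180, θ=0.080, ω=-0.021
apply F[29]=+1.534 → step 30: x=-0.564, v=-0.152, θ=0.079, ω=-0.035
apply F[30]=+1.458 → step 31: x=-0.567, v=-0.125, θ=0.078, ω=-0.046
apply F[31]=+1.387 → step 32: x=-0.569, v=-0.100, θ=0.077, ω=-0.056
apply F[32]=+1.320 → step 33: x=-0.571, v=-0.077, θ=0.076, ω=-0.064
apply F[33]=+1.257 → step 34: x=-0.572, v=-0.055, θ=0.075, ω=-0.071
apply F[34]=+1.197 → step 35: x=-0.573, v=-0.035, θ=0.073, ω=-0.077
apply F[35]=+1.140 → step 36: x=-0.574, v=-0.016, θ=0.072, ω=-0.082
Max |angle| over trajectory = 0.321 rad; bound = 0.229 → exceeded.

Answer: no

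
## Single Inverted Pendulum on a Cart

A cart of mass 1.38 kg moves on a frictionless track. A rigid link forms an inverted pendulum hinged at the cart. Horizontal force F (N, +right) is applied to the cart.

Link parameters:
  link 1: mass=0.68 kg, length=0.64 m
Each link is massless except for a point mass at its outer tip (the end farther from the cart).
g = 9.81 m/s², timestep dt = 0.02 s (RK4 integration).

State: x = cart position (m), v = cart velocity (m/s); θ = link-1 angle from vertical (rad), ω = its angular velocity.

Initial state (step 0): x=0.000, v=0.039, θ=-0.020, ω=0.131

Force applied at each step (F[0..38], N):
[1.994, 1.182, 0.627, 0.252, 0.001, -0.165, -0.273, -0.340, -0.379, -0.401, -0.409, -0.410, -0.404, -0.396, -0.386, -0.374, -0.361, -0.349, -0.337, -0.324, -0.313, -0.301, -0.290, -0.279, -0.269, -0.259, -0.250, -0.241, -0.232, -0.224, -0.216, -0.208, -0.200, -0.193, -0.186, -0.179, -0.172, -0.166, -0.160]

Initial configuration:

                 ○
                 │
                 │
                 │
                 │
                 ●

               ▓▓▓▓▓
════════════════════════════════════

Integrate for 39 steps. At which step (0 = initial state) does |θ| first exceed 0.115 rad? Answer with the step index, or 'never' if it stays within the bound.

Answer: never

Derivation:
apply F[0]=+1.994 → step 1: x=0.001, v=0.070, θ=-0.018, ω=0.077
apply F[1]=+1.182 → step 2: x=0.003, v=0.089, θ=-0.017, ω=0.043
apply F[2]=+0.627 → step 3: x=0.005, v=0.099, θ=-0.016, ω=0.021
apply F[3]=+0.252 → step 4: x=0.007, v=0.104, θ=-0.016, ω=0.008
apply F[4]=+0.001 → step 5: x=0.009, v=0.106, θ=-0.016, ω=0.001
apply F[5]=-0.165 → step 6: x=0.011, v=0.105, θ=-0.016, ω=-0.003
apply F[6]=-0.273 → step 7: x=0.013, v=0.103, θ=-0.016, ω=-0.004
apply F[7]=-0.340 → step 8: x=0.015, v=0.099, θ=-0.016, ω=-0.003
apply F[8]=-0.379 → step 9: x=0.017, v=0.095, θ=-0.016, ω=-0.002
apply F[9]=-0.401 → step 10: x=0.019, v=0.091, θ=-0.016, ω=-0.000
apply F[10]=-0.409 → step 11: x=0.020, v=0.087, θ=-0.016, ω=0.002
apply F[11]=-0.410 → step 12: x=0.022, v=0.082, θ=-0.016, ω=0.004
apply F[12]=-0.404 → step 13: x=0.024, v=0.078, θ=-0.016, ω=0.006
apply F[13]=-0.396 → step 14: x=0.025, v=0.074, θ=-0.016, ω=0.007
apply F[14]=-0.386 → step 15: x=0.027, v=0.070, θ=-0.015, ω=0.009
apply F[15]=-0.374 → step 16: x=0.028, v=0.066, θ=-0.015, ω=0.010
apply F[16]=-0.361 → step 17: x=0.029, v=0.062, θ=-0.015, ω=0.012
apply F[17]=-0.349 → step 18: x=0.031, v=0.058, θ=-0.015, ω=0.013
apply F[18]=-0.337 → step 19: x=0.032, v=0.055, θ=-0.015, ω=0.014
apply F[19]=-0.324 → step 20: x=0.033, v=0.051, θ=-0.014, ω=0.014
apply F[20]=-0.313 → step 21: x=0.034, v=0.048, θ=-0.014, ω=0.015
apply F[21]=-0.301 → step 22: x=0.035, v=0.045, θ=-0.014, ω=0.015
apply F[22]=-0.290 → step 23: x=0.036, v=0.042, θ=-0.013, ω=0.016
apply F[23]=-0.279 → step 24: x=0.036, v=0.040, θ=-0.013, ω=0.016
apply F[24]=-0.269 → step 25: x=0.037, v=0.037, θ=-0.013, ω=0.016
apply F[25]=-0.259 → step 26: x=0.038, v=0.034, θ=-0.012, ω=0.016
apply F[26]=-0.250 → step 27: x=0.039, v=0.032, θ=-0.012, ω=0.016
apply F[27]=-0.241 → step 28: x=0.039, v=0.030, θ=-0.012, ω=0.016
apply F[28]=-0.232 → step 29: x=0.040, v=0.027, θ=-0.011, ω=0.016
apply F[29]=-0.224 → step 30: x=0.040, v=0.025, θ=-0.011, ω=0.016
apply F[30]=-0.216 → step 31: x=0.041, v=0.023, θ=-0.011, ω=0.016
apply F[31]=-0.208 → step 32: x=0.041, v=0.021, θ=-0.010, ω=0.016
apply F[32]=-0.200 → step 33: x=0.042, v=0.019, θ=-0.010, ω=0.016
apply F[33]=-0.193 → step 34: x=0.042, v=0.018, θ=-0.010, ω=0.015
apply F[34]=-0.186 → step 35: x=0.042, v=0.016, θ=-0.010, ω=0.015
apply F[35]=-0.179 → step 36: x=0.043, v=0.014, θ=-0.009, ω=0.015
apply F[36]=-0.172 → step 37: x=0.043, v=0.012, θ=-0.009, ω=0.015
apply F[37]=-0.166 → step 38: x=0.043, v=0.011, θ=-0.009, ω=0.014
apply F[38]=-0.160 → step 39: x=0.043, v=0.009, θ=-0.008, ω=0.014
max |θ| = 0.020 ≤ 0.115 over all 40 states.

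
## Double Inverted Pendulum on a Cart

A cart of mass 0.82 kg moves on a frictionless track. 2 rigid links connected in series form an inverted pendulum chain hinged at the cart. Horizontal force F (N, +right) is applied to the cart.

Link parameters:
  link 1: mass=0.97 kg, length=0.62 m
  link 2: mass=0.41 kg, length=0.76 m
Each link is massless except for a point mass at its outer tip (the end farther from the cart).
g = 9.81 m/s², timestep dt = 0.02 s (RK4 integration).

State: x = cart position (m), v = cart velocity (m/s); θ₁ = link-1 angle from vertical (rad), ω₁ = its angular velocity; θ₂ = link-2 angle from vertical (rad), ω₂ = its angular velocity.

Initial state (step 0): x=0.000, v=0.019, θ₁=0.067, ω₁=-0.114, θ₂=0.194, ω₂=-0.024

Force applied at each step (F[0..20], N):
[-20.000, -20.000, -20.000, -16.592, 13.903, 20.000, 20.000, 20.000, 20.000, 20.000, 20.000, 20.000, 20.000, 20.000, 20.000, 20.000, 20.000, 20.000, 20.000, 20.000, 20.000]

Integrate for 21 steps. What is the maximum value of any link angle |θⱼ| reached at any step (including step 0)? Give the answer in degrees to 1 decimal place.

apply F[0]=-20.000 → step 1: x=-0.005, v=-0.487, θ₁=0.073, ω₁=0.709, θ₂=0.194, ω₂=0.013
apply F[1]=-20.000 → step 2: x=-0.019, v=-0.994, θ₁=0.095, ω₁=1.539, θ₂=0.194, ω₂=0.042
apply F[2]=-20.000 → step 3: x=-0.044, v=-1.498, θ₁=0.135, ω₁=2.378, θ₂=0.195, ω₂=0.055
apply F[3]=-16.592 → step 4: x=-0.079, v=-1.912, θ₁=0.189, ω₁=3.086, θ₂=0.197, ω₂=0.058
apply F[4]=+13.903 → step 5: x=-0.114, v=-1.627, θ₁=0.247, ω₁=2.709, θ₂=0.198, ω₂=0.052
apply F[5]=+20.000 → step 6: x=-0.142, v=-1.239, θ₁=0.296, ω₁=2.201, θ₂=0.199, ω₂=0.021
apply F[6]=+20.000 → step 7: x=-0.164, v=-0.881, θ₁=0.336, ω₁=1.771, θ₂=0.198, ω₂=-0.033
apply F[7]=+20.000 → step 8: x=-0.178, v=-0.547, θ₁=0.367, ω₁=1.402, θ₂=0.197, ω₂=-0.110
apply F[8]=+20.000 → step 9: x=-0.186, v=-0.231, θ₁=0.392, ω₁=1.081, θ₂=0.194, ω₂=-0.204
apply F[9]=+20.000 → step 10: x=-0.187, v=0.071, θ₁=0.411, ω₁=0.796, θ₂=0.189, ω₂=-0.315
apply F[10]=+20.000 → step 11: x=-0.183, v=0.364, θ₁=0.424, ω₁=0.536, θ₂=0.181, ω₂=-0.438
apply F[11]=+20.000 → step 12: x=-0.173, v=0.651, θ₁=0.432, ω₁=0.293, θ₂=0.171, ω₂=-0.572
apply F[12]=+20.000 → step 13: x=-0.157, v=0.935, θ₁=0.436, ω₁=0.059, θ₂=0.158, ω₂=-0.715
apply F[13]=+20.000 → step 14: x=-0.135, v=1.220, θ₁=0.435, ω₁=-0.173, θ₂=0.143, ω₂=-0.865
apply F[14]=+20.000 → step 15: x=-0.108, v=1.508, θ₁=0.429, ω₁=-0.410, θ₂=0.124, ω₂=-1.021
apply F[15]=+20.000 → step 16: x=-0.075, v=1.802, θ₁=0.418, ω₁=-0.659, θ₂=0.102, ω₂=-1.182
apply F[16]=+20.000 → step 17: x=-0.036, v=2.105, θ₁=0.402, ω₁=-0.928, θ₂=0.076, ω₂=-1.344
apply F[17]=+20.000 → step 18: x=0.009, v=2.421, θ₁=0.381, ω₁=-1.227, θ₂=0.048, ω₂=-1.506
apply F[18]=+20.000 → step 19: x=0.061, v=2.754, θ₁=0.353, ω₁=-1.567, θ₂=0.016, ω₂=-1.664
apply F[19]=+20.000 → step 20: x=0.120, v=3.109, θ₁=0.318, ω₁=-1.959, θ₂=-0.019, ω₂=-1.812
apply F[20]=+20.000 → step 21: x=0.186, v=3.491, θ₁=0.274, ω₁=-2.418, θ₂=-0.056, ω₂=-1.944
Max |angle| over trajectory = 0.436 rad = 25.0°.

Answer: 25.0°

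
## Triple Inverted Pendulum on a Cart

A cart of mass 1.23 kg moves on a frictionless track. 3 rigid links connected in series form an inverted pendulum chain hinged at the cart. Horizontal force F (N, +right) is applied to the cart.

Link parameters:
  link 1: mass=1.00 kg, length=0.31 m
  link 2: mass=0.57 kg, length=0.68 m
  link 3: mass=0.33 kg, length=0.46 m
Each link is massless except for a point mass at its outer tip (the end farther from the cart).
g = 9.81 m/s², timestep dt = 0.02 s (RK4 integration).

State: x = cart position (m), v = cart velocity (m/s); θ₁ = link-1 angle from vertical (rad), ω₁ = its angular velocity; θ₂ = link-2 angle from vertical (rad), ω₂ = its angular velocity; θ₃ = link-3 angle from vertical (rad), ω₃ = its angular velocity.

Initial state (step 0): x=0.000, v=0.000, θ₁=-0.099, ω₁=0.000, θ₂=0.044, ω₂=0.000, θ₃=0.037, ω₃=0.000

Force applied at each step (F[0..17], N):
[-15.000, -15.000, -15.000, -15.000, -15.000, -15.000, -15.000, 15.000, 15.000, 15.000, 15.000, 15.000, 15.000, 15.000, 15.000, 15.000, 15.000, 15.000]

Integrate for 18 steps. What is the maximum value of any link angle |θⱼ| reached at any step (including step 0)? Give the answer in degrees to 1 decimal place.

Answer: 71.7°

Derivation:
apply F[0]=-15.000 → step 1: x=-0.002, v=-0.212, θ₁=-0.094, ω₁=0.534, θ₂=0.045, ω₂=0.085, θ₃=0.037, ω₃=-0.005
apply F[1]=-15.000 → step 2: x=-0.009, v=-0.429, θ₁=-0.077, ω₁=1.096, θ₂=0.047, ω₂=0.162, θ₃=0.037, ω₃=-0.012
apply F[2]=-15.000 → step 3: x=-0.019, v=-0.653, θ₁=-0.049, ω₁=1.714, θ₂=0.051, ω₂=0.227, θ₃=0.036, ω₃=-0.020
apply F[3]=-15.000 → step 4: x=-0.035, v=-0.889, θ₁=-0.008, ω₁=2.412, θ₂=0.056, ω₂=0.270, θ₃=0.036, ω₃=-0.030
apply F[4]=-15.000 → step 5: x=-0.055, v=-1.136, θ₁=0.048, ω₁=3.205, θ₂=0.062, ω₂=0.290, θ₃=0.035, ω₃=-0.042
apply F[5]=-15.000 → step 6: x=-0.080, v=-1.391, θ₁=0.120, ω₁=4.080, θ₂=0.068, ω₂=0.288, θ₃=0.034, ω₃=-0.051
apply F[6]=-15.000 → step 7: x=-0.111, v=-1.640, θ₁=0.211, ω₁=4.982, θ₂=0.073, ω₂=0.284, θ₃=0.033, ω₃=-0.054
apply F[7]=+15.000 → step 8: x=-0.141, v=-1.436, θ₁=0.306, ω₁=4.557, θ₂=0.079, ω₂=0.237, θ₃=0.032, ω₃=-0.068
apply F[8]=+15.000 → step 9: x=-0.168, v=-1.254, θ₁=0.395, ω₁=4.311, θ₂=0.083, ω₂=0.154, θ₃=0.031, ω₃=-0.087
apply F[9]=+15.000 → step 10: x=-0.192, v=-1.090, θ₁=0.480, ω₁=4.214, θ₂=0.085, ω₂=0.042, θ₃=0.029, ω₃=-0.108
apply F[10]=+15.000 → step 11: x=-0.212, v=-0.936, θ₁=0.564, ω₁=4.230, θ₂=0.084, ω₂=-0.092, θ₃=0.026, ω₃=-0.129
apply F[11]=+15.000 → step 12: x=-0.229, v=-0.787, θ₁=0.649, ω₁=4.331, θ₂=0.081, ω₂=-0.238, θ₃=0.023, ω₃=-0.148
apply F[12]=+15.000 → step 13: x=-0.243, v=-0.638, θ₁=0.737, ω₁=4.495, θ₂=0.075, ω₂=-0.389, θ₃=0.020, ω₃=-0.163
apply F[13]=+15.000 → step 14: x=-0.255, v=-0.485, θ₁=0.829, ω₁=4.707, θ₂=0.065, ω₂=-0.538, θ₃=0.017, ω₃=-0.174
apply F[14]=+15.000 → step 15: x=-0.263, v=-0.324, θ₁=0.926, ω₁=4.956, θ₂=0.053, ω₂=-0.678, θ₃=0.013, ω₃=-0.181
apply F[15]=+15.000 → step 16: x=-0.267, v=-0.152, θ₁=1.028, ω₁=5.240, θ₂=0.038, ω₂=-0.803, θ₃=0.010, ω₃=-0.184
apply F[16]=+15.000 → step 17: x=-0.269, v=0.033, θ₁=1.136, ω₁=5.559, θ₂=0.021, ω₂=-0.908, θ₃=0.006, ω₃=-0.186
apply F[17]=+15.000 → step 18: x=-0.266, v=0.234, θ₁=1.251, ω₁=5.921, θ₂=0.002, ω₂=-0.985, θ₃=0.002, ω₃=-0.186
Max |angle| over trajectory = 1.251 rad = 71.7°.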